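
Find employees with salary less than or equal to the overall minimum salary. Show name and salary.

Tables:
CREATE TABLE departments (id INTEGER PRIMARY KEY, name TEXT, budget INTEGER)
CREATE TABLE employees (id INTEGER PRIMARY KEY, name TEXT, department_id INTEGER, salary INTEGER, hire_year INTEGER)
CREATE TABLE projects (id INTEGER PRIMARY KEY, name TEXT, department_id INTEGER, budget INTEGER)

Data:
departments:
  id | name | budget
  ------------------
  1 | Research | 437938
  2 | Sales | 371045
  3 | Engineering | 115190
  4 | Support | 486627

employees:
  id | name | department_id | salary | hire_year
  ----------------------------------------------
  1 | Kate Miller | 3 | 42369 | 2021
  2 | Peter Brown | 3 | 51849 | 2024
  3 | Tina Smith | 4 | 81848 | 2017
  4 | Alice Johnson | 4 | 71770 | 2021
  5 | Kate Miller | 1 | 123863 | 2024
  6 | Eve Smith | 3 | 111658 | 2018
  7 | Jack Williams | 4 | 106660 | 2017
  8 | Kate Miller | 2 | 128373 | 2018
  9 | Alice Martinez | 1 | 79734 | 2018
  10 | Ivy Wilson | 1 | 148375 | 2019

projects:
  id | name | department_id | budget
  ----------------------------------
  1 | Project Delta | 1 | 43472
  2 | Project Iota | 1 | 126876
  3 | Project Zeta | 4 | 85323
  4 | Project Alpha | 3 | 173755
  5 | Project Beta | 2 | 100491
SELECT name, salary FROM employees WHERE salary <= (SELECT MIN(salary) FROM employees)

Execution result:
name | salary
Kate Miller | 42369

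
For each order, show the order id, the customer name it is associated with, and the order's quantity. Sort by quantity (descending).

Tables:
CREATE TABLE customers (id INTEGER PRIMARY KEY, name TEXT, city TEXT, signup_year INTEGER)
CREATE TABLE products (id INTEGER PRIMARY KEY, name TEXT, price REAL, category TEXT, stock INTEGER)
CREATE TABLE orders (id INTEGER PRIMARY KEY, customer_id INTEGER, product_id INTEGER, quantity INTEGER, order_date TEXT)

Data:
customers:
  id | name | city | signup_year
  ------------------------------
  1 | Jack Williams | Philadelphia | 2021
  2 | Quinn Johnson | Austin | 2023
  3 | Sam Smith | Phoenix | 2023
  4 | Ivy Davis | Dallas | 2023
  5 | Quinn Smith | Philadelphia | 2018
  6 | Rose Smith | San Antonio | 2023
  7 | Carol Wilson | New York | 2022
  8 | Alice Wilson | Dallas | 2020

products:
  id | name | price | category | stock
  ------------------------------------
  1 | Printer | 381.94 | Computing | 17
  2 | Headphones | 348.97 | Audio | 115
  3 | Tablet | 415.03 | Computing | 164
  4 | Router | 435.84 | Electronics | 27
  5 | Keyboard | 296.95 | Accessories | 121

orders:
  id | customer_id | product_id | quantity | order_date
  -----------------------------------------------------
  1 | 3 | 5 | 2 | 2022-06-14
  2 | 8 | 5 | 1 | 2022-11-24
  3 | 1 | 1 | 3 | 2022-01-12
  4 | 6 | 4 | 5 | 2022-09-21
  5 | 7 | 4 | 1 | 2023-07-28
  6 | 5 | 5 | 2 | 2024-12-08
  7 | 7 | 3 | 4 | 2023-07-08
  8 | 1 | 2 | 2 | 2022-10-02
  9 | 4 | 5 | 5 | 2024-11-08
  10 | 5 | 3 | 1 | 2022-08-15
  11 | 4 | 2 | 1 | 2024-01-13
SELECT c.id, p.name AS customer, c.quantity FROM orders c JOIN customers p ON c.customer_id = p.id ORDER BY c.quantity DESC

Execution result:
id | customer | quantity
4 | Rose Smith | 5
9 | Ivy Davis | 5
7 | Carol Wilson | 4
3 | Jack Williams | 3
1 | Sam Smith | 2
6 | Quinn Smith | 2
8 | Jack Williams | 2
2 | Alice Wilson | 1
5 | Carol Wilson | 1
10 | Quinn Smith | 1
11 | Ivy Davis | 1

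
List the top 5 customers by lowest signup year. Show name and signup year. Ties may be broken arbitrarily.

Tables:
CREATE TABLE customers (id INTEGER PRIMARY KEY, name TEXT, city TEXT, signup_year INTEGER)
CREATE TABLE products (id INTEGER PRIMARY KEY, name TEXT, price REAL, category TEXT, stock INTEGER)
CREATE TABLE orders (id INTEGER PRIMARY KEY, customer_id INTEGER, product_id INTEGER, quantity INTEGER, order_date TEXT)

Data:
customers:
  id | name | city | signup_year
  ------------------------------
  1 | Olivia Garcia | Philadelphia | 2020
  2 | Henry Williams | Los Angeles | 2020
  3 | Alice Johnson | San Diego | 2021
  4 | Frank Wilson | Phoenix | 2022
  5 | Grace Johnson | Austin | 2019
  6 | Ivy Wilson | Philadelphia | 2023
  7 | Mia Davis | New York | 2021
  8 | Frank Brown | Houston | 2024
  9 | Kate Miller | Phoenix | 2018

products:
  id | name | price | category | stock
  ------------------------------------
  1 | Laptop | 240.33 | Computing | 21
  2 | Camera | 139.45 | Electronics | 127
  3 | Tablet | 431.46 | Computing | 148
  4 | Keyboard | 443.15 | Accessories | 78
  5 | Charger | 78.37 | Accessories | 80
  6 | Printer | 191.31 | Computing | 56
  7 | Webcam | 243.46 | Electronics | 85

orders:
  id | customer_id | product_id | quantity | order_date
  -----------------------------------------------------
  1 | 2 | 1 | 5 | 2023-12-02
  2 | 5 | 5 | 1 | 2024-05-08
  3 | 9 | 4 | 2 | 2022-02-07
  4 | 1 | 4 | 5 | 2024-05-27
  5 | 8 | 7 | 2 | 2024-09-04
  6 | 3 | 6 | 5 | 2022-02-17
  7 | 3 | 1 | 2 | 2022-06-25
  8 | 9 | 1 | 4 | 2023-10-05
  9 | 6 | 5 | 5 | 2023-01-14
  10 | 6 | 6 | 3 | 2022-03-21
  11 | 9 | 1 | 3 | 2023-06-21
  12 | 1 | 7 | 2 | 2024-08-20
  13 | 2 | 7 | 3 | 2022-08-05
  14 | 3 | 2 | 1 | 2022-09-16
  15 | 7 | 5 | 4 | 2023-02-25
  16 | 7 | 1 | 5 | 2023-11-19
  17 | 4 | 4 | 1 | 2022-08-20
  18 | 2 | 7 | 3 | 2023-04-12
SELECT name, signup_year FROM customers ORDER BY signup_year ASC LIMIT 5

Execution result:
name | signup_year
Kate Miller | 2018
Grace Johnson | 2019
Olivia Garcia | 2020
Henry Williams | 2020
Alice Johnson | 2021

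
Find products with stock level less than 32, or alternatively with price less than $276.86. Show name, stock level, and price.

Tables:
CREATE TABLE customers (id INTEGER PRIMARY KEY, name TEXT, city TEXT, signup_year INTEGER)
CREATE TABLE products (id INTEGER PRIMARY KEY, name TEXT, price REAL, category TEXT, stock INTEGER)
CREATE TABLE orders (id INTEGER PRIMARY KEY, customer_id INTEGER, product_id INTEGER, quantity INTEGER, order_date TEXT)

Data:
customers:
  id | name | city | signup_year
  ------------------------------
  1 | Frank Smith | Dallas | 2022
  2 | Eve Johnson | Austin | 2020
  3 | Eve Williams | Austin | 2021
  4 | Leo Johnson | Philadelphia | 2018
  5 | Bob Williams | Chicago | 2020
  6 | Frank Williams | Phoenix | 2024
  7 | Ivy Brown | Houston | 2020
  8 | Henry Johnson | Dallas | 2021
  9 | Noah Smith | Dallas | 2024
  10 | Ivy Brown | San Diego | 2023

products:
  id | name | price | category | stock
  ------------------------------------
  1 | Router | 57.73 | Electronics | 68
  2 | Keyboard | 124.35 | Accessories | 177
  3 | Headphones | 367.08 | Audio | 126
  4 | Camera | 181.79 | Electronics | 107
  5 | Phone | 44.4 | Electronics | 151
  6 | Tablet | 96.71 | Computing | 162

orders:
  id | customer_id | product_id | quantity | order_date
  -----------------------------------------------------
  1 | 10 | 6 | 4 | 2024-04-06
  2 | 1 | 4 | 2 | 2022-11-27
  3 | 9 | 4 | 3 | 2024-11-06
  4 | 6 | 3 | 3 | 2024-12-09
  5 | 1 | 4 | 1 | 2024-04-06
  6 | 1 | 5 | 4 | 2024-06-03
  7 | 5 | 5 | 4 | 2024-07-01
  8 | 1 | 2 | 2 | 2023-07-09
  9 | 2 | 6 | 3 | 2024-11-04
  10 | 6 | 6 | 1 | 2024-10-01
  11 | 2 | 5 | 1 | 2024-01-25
SELECT name, stock, price FROM products WHERE stock < 32 OR price < 276.86

Execution result:
name | stock | price
Router | 68 | 57.73
Keyboard | 177 | 124.35
Camera | 107 | 181.79
Phone | 151 | 44.40
Tablet | 162 | 96.71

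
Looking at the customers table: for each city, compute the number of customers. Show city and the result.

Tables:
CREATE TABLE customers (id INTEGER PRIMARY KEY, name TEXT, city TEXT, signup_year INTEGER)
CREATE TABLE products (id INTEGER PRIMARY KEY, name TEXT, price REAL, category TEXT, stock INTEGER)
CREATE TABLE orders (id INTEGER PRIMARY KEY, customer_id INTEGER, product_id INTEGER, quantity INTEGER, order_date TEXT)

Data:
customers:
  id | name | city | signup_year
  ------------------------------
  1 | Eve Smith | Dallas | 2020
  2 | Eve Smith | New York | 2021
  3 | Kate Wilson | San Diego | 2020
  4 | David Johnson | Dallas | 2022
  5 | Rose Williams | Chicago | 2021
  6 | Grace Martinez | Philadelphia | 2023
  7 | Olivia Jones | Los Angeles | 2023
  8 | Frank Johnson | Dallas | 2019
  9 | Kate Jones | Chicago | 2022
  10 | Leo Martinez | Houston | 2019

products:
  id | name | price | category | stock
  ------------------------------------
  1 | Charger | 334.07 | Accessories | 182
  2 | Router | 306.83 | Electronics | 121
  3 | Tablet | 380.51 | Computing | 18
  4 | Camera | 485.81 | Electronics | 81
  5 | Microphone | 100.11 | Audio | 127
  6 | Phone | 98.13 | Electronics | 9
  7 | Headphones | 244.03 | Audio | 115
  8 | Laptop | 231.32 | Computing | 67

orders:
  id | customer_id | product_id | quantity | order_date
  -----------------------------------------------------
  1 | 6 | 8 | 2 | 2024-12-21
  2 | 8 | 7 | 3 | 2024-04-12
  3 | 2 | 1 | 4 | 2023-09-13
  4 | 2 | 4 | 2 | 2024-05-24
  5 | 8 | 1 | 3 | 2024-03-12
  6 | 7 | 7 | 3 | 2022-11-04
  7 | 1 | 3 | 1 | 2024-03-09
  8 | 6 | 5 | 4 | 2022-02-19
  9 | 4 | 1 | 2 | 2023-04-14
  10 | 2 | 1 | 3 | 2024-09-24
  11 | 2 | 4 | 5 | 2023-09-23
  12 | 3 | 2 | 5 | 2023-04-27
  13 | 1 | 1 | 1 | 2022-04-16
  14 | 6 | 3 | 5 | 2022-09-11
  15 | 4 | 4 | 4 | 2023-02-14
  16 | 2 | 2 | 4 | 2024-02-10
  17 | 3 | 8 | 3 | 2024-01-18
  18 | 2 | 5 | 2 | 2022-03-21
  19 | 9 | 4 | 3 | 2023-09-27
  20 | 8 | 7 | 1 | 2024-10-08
SELECT city, COUNT(*) AS n FROM customers GROUP BY city

Execution result:
city | n
Chicago | 2
Dallas | 3
Houston | 1
Los Angeles | 1
New York | 1
Philadelphia | 1
San Diego | 1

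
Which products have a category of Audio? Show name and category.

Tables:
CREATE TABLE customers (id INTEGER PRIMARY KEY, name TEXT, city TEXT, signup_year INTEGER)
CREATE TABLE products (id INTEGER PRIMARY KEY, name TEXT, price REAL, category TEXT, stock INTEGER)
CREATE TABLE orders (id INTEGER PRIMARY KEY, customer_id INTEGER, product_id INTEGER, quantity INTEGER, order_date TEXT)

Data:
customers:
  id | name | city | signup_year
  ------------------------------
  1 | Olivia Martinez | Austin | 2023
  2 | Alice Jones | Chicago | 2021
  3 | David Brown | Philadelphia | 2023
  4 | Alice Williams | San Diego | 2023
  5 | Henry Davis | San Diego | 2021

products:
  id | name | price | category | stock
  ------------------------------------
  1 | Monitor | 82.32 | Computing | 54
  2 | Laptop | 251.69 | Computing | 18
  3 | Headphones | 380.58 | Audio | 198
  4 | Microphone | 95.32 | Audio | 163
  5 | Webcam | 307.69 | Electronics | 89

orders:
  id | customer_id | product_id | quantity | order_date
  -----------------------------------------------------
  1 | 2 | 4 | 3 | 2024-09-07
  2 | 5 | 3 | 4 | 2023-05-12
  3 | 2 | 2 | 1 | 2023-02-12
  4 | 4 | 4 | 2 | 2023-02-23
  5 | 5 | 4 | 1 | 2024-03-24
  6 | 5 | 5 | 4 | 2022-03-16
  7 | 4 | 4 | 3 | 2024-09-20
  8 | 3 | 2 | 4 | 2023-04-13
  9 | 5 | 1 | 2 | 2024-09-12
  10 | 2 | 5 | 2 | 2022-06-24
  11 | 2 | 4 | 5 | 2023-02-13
SELECT name, category FROM products WHERE category = 'Audio'

Execution result:
name | category
Headphones | Audio
Microphone | Audio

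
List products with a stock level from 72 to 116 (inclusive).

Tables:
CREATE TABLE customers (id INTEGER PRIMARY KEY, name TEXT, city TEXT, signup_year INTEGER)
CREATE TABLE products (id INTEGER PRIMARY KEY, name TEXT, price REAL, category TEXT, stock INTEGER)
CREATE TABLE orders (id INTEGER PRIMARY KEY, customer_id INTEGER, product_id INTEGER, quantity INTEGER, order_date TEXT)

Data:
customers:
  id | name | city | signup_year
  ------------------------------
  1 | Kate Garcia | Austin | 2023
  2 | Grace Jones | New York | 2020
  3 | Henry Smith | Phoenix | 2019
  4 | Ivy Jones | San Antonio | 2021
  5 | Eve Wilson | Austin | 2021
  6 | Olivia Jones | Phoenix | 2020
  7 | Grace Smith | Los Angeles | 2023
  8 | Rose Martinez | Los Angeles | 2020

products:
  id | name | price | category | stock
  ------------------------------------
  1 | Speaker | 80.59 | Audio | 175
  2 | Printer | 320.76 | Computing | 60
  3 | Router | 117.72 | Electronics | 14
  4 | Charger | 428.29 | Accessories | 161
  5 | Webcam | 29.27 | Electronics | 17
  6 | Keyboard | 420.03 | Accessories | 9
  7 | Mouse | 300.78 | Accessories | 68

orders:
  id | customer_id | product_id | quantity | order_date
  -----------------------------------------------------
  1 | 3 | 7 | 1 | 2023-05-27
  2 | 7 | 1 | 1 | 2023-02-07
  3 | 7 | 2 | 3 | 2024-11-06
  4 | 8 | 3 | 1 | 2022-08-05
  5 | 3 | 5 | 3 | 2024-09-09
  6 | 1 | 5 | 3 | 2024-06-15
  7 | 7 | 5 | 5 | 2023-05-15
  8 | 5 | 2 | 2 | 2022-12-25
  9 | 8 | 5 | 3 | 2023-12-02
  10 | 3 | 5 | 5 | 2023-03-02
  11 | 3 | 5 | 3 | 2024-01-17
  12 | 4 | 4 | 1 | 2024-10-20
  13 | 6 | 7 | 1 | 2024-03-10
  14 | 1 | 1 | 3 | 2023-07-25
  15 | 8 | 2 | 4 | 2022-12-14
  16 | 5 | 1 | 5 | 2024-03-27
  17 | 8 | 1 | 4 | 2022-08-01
SELECT name, stock FROM products WHERE stock BETWEEN 72 AND 116

Execution result:
(no rows)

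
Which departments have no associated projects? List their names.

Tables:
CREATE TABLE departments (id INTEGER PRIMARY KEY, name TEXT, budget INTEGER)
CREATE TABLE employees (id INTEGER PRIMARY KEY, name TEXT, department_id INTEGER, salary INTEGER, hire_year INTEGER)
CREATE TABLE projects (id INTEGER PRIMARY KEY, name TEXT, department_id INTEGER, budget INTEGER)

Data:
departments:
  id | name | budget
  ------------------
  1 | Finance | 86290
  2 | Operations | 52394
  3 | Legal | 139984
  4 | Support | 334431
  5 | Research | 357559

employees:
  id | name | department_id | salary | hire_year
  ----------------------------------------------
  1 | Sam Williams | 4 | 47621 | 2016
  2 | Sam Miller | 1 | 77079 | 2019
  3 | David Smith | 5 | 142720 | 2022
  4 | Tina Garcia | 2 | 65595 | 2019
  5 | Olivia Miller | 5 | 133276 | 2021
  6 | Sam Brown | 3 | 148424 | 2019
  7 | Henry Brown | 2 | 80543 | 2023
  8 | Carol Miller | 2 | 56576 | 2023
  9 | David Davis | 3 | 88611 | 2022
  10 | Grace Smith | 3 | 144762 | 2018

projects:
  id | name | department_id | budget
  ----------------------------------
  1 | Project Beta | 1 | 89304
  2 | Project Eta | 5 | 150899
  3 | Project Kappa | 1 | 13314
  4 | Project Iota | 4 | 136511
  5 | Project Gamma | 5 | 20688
SELECT p.name FROM departments p LEFT JOIN projects c ON c.department_id = p.id WHERE c.id IS NULL

Execution result:
name
Operations
Legal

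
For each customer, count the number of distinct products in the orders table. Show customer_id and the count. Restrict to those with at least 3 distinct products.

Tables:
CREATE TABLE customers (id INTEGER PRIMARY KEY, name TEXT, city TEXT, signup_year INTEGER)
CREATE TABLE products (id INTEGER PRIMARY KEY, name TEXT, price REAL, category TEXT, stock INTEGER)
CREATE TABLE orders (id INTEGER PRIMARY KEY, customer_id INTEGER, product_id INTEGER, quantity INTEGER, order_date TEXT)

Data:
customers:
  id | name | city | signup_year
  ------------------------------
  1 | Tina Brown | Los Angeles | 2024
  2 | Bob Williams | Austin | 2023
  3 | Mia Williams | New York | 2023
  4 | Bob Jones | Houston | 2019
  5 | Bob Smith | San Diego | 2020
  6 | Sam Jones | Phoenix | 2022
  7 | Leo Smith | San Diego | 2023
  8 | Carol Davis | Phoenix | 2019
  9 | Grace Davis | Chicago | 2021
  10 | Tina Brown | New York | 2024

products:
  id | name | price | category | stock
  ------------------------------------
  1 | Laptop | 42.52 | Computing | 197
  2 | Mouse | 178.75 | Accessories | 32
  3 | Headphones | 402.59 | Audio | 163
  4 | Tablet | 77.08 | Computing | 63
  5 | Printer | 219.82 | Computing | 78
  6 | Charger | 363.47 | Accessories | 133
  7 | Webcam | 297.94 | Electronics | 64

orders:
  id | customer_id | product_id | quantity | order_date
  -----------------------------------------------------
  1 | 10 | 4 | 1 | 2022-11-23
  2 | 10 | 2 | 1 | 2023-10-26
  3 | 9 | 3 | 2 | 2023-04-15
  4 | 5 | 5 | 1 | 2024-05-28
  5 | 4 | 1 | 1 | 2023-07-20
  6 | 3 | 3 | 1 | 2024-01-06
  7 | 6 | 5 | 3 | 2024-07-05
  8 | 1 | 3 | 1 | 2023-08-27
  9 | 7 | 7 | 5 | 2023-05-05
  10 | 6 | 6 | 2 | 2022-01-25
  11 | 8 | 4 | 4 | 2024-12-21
SELECT customer_id, COUNT(DISTINCT product_id) AS distinct_product_count FROM orders GROUP BY customer_id HAVING COUNT(DISTINCT product_id) >= 3

Execution result:
(no rows)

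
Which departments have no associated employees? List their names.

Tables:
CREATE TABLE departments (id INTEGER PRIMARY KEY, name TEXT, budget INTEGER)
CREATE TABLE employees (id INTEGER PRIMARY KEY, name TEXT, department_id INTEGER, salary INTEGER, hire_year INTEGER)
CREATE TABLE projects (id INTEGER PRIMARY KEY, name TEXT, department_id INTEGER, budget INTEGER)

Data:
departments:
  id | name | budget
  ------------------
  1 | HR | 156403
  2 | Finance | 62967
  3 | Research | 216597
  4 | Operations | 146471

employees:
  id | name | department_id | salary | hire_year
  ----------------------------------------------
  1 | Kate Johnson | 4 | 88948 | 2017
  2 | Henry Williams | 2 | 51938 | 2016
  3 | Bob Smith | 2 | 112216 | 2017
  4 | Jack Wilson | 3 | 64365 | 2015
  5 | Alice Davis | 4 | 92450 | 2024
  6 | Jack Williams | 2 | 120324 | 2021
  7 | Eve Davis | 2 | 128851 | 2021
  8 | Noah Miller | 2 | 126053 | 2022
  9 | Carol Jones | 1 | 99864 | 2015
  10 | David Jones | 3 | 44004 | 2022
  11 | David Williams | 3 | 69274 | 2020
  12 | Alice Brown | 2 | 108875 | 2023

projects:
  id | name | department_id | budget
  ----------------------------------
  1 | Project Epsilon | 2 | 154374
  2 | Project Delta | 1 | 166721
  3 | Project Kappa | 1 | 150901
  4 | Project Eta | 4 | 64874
SELECT p.name FROM departments p LEFT JOIN employees c ON c.department_id = p.id WHERE c.id IS NULL

Execution result:
(no rows)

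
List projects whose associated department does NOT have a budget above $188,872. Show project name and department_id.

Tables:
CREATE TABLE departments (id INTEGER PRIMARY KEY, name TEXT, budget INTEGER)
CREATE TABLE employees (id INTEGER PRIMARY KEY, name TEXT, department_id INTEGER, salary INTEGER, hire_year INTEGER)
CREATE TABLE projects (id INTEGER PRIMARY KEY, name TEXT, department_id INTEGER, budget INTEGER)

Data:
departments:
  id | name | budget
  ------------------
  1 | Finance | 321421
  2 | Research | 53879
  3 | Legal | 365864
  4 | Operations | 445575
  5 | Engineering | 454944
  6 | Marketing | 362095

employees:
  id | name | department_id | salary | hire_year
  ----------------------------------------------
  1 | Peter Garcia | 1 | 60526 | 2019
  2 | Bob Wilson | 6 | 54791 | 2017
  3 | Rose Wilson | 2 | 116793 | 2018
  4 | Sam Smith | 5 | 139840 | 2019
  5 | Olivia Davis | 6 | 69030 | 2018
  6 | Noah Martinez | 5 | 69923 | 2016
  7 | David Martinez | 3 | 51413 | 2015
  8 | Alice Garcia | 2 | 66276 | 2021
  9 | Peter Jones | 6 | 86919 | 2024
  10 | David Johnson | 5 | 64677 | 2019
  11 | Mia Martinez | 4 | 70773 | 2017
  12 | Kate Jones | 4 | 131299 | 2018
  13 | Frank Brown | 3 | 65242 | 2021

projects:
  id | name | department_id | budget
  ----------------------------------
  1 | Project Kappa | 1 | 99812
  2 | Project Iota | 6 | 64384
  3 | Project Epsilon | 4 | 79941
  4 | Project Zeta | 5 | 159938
SELECT name, department_id FROM projects WHERE department_id NOT IN (SELECT id FROM departments WHERE budget > 188872)

Execution result:
(no rows)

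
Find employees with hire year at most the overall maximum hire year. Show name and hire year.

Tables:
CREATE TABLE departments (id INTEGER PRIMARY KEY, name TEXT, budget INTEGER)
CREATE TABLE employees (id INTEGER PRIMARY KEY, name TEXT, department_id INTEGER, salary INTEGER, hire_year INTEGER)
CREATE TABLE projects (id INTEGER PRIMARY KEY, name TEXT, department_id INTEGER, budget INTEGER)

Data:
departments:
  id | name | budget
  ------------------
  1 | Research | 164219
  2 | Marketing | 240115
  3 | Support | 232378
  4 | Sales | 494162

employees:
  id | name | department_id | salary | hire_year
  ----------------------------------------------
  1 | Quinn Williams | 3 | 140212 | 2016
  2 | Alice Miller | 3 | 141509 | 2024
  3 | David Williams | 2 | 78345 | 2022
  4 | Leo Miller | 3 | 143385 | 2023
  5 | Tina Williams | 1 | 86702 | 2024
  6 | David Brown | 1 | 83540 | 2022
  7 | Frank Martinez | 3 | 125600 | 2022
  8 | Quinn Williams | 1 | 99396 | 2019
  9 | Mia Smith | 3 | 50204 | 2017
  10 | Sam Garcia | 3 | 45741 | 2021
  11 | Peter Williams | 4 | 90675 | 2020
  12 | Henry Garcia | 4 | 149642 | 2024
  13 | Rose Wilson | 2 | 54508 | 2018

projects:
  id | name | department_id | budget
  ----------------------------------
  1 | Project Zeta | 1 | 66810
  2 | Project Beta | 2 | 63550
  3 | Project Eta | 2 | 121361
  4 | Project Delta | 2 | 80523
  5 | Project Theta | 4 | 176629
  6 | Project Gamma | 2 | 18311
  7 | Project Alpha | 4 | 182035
SELECT name, hire_year FROM employees WHERE hire_year <= (SELECT MAX(hire_year) FROM employees)

Execution result:
name | hire_year
Quinn Williams | 2016
Alice Miller | 2024
David Williams | 2022
Leo Miller | 2023
Tina Williams | 2024
David Brown | 2022
Frank Martinez | 2022
Quinn Williams | 2019
Mia Smith | 2017
Sam Garcia | 2021
Peter Williams | 2020
Henry Garcia | 2024
Rose Wilson | 2018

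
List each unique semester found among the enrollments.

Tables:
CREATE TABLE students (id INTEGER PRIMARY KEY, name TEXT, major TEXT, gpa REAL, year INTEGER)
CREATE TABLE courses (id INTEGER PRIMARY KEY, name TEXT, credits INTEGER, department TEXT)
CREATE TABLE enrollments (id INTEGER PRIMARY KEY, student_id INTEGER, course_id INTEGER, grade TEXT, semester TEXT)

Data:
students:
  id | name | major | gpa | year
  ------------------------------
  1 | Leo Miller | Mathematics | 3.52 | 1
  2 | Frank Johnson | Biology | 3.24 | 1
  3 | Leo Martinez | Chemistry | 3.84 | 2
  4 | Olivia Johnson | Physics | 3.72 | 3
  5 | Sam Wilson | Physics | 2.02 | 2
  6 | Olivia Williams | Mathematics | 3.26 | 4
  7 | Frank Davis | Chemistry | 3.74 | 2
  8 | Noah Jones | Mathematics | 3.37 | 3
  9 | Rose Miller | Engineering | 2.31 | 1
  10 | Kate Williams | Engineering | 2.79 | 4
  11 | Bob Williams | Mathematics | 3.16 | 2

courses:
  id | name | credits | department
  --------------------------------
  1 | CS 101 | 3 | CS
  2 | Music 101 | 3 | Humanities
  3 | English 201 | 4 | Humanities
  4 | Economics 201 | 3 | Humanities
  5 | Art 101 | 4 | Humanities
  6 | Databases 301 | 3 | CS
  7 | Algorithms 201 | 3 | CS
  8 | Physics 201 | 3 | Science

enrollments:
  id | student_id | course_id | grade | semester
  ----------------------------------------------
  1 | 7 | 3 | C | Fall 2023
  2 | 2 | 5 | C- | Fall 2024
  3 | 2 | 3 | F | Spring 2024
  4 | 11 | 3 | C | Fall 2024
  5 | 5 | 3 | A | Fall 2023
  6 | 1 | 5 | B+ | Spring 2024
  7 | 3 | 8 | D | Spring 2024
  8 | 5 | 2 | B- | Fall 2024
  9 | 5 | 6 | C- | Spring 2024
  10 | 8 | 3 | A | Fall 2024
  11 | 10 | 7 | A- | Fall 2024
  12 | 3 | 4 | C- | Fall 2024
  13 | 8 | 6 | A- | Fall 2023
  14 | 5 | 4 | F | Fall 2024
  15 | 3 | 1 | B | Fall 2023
SELECT DISTINCT semester FROM enrollments

Execution result:
semester
Fall 2023
Fall 2024
Spring 2024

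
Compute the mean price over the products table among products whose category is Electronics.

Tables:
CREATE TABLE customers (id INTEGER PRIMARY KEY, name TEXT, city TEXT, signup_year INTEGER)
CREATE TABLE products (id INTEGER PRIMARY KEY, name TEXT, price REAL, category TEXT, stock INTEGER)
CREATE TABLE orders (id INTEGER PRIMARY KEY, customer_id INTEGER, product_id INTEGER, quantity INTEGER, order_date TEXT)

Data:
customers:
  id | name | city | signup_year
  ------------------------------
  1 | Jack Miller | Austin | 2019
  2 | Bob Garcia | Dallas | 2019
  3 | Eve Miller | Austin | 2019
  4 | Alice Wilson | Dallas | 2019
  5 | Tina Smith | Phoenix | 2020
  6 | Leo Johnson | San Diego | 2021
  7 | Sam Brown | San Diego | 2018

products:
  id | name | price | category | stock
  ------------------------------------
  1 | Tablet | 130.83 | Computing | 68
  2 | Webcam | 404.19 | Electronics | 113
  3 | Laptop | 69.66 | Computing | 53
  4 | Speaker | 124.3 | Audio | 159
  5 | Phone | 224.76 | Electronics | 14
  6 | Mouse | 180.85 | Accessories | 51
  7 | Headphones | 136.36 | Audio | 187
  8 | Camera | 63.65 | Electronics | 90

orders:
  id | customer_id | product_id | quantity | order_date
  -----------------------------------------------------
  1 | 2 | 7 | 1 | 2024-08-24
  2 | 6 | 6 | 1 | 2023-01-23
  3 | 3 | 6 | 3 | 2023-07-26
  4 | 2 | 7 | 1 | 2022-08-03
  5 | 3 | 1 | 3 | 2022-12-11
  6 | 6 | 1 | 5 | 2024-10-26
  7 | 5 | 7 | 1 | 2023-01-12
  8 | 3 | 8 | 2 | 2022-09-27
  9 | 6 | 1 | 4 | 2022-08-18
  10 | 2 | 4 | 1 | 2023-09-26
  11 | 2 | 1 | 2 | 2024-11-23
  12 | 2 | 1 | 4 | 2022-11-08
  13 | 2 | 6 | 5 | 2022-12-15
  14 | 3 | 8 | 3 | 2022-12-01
SELECT AVG(price) FROM products WHERE category = 'Electronics'

Execution result:
230.87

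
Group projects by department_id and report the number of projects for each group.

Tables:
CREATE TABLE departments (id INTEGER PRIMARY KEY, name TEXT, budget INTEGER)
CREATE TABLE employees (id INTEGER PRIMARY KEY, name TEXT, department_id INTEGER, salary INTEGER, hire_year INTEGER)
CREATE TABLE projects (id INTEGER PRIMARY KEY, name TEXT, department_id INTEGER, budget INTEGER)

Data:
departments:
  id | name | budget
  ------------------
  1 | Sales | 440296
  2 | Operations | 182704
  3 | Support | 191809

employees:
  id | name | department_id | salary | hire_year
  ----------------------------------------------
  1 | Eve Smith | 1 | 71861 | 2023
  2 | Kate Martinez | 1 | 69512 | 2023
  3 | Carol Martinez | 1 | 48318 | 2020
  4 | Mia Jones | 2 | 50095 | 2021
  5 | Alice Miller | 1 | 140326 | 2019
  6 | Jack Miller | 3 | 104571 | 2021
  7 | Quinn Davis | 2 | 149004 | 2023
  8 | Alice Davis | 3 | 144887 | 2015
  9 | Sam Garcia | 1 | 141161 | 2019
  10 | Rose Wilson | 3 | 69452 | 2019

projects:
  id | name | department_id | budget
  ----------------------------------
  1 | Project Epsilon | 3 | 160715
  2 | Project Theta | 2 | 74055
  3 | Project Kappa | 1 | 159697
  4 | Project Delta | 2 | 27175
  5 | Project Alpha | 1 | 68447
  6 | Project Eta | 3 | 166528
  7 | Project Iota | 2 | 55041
SELECT department_id, COUNT(*) AS n FROM projects GROUP BY department_id

Execution result:
department_id | n
1 | 2
2 | 3
3 | 2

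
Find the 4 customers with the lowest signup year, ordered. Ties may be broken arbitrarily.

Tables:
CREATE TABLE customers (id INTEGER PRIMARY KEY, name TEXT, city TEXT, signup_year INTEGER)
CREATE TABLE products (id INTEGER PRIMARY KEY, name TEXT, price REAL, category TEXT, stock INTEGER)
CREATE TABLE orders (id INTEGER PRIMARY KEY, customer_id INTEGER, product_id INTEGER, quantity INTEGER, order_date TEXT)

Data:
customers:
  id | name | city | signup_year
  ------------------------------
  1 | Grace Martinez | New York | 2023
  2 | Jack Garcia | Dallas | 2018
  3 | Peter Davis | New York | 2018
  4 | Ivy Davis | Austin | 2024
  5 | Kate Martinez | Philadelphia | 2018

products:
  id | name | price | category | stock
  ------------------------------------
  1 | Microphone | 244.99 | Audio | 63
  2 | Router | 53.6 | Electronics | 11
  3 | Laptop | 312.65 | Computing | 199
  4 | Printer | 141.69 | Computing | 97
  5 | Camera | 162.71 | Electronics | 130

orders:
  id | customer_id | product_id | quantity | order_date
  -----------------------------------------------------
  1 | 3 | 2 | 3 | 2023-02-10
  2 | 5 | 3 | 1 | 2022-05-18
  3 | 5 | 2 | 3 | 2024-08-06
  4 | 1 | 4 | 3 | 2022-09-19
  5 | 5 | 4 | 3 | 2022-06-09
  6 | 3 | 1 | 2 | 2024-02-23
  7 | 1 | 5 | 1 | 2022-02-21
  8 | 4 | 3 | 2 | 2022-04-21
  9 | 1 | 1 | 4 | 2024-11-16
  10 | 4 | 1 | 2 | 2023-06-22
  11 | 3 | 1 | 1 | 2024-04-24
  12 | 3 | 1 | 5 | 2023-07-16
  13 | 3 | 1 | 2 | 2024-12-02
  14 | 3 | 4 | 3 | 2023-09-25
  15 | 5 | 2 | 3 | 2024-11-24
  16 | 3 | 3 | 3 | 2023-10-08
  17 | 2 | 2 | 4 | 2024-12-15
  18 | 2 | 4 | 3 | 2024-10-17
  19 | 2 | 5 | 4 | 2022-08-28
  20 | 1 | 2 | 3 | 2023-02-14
SELECT name, signup_year FROM customers ORDER BY signup_year ASC LIMIT 4

Execution result:
name | signup_year
Jack Garcia | 2018
Peter Davis | 2018
Kate Martinez | 2018
Grace Martinez | 2023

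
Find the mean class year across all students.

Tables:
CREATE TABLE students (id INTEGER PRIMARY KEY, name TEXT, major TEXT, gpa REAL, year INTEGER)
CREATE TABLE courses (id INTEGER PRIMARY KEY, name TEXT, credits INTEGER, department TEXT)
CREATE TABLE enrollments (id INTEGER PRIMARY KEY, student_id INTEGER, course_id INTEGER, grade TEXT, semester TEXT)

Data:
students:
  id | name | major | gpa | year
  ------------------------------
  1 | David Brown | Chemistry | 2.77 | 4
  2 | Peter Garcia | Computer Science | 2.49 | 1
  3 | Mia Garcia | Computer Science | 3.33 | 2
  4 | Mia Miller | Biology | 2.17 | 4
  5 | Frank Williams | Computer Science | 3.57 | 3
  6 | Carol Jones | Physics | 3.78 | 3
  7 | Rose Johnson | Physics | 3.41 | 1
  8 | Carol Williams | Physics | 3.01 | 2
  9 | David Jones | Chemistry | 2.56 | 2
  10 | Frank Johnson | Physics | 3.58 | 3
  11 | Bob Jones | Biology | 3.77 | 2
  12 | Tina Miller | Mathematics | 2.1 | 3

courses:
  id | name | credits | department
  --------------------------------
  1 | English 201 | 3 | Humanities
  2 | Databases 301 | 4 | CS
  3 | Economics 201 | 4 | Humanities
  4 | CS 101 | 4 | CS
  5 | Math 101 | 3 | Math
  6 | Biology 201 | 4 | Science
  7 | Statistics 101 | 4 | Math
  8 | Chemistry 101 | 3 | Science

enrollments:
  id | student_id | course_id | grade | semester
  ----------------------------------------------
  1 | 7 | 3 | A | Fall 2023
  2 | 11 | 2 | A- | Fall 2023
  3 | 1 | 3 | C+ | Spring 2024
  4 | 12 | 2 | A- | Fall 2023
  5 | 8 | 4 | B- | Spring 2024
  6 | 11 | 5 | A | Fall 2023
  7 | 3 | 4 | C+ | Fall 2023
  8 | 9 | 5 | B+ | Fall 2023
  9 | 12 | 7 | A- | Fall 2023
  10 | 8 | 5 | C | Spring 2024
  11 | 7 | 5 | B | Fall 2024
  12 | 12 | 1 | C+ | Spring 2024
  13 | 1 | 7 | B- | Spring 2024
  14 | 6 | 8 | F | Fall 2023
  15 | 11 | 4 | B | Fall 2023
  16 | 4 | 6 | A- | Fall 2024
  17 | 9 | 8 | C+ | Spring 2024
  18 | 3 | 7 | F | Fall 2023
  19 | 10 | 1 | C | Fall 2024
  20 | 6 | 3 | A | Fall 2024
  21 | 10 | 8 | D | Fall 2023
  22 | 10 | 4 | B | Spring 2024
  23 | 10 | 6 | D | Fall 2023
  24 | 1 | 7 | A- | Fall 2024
SELECT AVG(year) FROM students

Execution result:
2.50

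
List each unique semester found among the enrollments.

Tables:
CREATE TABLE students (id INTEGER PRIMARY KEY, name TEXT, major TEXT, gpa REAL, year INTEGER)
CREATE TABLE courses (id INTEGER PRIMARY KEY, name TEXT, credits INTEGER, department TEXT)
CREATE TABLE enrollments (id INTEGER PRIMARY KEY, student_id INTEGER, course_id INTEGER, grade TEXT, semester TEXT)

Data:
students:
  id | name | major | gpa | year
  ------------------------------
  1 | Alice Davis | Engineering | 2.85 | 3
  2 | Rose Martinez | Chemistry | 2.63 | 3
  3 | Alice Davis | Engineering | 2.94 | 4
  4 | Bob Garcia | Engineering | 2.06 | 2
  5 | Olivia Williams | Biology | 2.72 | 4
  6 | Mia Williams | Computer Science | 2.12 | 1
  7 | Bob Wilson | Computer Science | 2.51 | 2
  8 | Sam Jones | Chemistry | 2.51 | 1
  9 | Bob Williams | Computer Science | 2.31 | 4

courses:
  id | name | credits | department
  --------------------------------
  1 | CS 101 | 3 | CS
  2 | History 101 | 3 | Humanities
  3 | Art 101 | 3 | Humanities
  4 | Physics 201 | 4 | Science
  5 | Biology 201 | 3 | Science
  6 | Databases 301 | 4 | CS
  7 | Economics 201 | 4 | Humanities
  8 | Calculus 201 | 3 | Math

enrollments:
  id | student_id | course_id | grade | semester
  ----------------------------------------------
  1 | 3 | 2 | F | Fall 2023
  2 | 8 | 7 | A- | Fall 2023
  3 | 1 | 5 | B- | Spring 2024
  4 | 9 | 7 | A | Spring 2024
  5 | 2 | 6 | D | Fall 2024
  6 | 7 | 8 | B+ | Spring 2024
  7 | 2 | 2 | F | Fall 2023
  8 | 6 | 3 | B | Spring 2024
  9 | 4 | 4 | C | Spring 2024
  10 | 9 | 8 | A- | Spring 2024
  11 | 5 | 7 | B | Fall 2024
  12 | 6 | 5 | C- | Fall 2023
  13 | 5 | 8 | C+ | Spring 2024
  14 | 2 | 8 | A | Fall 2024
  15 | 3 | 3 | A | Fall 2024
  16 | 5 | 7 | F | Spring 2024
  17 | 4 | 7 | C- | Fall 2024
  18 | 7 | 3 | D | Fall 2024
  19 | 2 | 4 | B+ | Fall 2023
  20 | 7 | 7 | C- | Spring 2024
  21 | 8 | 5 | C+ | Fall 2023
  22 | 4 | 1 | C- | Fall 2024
SELECT DISTINCT semester FROM enrollments

Execution result:
semester
Fall 2023
Spring 2024
Fall 2024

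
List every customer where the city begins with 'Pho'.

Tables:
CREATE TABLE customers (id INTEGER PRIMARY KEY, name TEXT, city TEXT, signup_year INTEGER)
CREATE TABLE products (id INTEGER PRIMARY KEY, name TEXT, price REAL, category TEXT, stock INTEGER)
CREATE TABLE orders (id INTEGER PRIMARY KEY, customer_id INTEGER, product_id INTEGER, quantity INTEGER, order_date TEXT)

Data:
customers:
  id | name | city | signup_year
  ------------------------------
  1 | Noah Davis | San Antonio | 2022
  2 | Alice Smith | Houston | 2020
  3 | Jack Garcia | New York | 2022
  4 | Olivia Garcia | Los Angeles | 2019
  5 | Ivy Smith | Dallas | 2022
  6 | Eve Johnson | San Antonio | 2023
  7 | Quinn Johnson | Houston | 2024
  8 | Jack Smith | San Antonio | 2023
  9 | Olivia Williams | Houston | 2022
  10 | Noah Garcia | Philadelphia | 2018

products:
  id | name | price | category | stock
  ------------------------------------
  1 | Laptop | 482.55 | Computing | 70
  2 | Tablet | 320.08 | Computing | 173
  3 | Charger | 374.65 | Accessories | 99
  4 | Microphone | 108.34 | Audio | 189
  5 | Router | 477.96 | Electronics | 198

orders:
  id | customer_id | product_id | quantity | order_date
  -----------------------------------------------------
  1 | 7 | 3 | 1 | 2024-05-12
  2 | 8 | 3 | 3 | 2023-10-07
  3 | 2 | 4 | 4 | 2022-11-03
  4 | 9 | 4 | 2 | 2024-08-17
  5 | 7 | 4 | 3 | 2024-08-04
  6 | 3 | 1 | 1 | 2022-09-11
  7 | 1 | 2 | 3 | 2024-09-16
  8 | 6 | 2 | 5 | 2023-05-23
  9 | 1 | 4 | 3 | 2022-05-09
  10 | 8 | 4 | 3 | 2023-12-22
SELECT name, city FROM customers WHERE city LIKE 'Pho%'

Execution result:
(no rows)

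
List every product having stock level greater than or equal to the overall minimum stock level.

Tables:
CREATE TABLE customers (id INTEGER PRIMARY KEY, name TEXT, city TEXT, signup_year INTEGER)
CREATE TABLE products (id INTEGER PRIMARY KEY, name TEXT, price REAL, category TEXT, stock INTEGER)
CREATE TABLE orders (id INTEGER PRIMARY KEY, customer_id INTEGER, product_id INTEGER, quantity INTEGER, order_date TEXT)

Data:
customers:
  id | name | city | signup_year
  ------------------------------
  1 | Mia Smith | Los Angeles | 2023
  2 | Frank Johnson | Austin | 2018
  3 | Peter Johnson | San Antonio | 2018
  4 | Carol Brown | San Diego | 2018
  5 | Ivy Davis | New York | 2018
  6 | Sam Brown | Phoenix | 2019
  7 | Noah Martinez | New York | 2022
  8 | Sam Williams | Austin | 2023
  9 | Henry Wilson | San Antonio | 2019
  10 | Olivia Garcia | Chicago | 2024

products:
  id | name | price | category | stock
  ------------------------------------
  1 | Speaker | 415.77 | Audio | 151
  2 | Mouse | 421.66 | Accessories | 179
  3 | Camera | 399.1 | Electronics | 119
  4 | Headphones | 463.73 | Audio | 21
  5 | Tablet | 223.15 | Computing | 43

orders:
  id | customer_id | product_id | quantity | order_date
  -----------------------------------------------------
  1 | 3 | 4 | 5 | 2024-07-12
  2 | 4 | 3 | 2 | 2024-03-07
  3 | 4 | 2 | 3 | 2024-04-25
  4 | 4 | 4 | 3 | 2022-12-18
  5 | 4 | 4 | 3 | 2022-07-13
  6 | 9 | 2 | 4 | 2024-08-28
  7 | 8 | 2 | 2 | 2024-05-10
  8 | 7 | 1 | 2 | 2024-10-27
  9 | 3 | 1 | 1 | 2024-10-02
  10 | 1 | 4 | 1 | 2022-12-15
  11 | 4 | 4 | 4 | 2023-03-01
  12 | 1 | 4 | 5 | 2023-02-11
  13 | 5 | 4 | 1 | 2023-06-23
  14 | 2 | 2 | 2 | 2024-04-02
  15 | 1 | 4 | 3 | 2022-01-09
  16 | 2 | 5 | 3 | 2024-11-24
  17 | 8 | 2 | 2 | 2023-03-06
SELECT name, stock FROM products WHERE stock >= (SELECT MIN(stock) FROM products)

Execution result:
name | stock
Speaker | 151
Mouse | 179
Camera | 119
Headphones | 21
Tablet | 43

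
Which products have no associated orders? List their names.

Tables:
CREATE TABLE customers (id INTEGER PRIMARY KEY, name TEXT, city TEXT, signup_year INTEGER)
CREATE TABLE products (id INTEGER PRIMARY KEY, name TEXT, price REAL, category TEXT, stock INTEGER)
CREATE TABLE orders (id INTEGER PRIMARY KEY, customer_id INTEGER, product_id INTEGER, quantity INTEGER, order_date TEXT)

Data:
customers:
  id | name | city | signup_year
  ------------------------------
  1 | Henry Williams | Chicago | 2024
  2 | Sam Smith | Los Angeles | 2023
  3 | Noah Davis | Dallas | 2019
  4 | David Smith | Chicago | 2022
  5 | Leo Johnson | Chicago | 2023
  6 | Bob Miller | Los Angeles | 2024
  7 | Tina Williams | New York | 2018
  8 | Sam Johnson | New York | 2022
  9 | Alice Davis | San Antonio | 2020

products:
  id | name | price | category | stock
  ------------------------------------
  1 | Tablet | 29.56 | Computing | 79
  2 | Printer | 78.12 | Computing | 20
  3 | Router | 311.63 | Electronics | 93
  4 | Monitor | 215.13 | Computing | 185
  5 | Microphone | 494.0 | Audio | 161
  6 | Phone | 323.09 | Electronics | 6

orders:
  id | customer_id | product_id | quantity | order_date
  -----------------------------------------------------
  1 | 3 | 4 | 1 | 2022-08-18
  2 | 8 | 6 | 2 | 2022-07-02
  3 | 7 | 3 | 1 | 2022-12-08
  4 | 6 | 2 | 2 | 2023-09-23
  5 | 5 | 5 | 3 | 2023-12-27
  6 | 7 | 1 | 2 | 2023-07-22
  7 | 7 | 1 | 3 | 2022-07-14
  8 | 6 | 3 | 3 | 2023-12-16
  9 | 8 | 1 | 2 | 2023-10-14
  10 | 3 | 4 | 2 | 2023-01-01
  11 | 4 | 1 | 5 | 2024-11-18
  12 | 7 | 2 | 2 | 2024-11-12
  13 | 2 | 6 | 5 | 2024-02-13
SELECT p.name FROM products p LEFT JOIN orders c ON c.product_id = p.id WHERE c.id IS NULL

Execution result:
(no rows)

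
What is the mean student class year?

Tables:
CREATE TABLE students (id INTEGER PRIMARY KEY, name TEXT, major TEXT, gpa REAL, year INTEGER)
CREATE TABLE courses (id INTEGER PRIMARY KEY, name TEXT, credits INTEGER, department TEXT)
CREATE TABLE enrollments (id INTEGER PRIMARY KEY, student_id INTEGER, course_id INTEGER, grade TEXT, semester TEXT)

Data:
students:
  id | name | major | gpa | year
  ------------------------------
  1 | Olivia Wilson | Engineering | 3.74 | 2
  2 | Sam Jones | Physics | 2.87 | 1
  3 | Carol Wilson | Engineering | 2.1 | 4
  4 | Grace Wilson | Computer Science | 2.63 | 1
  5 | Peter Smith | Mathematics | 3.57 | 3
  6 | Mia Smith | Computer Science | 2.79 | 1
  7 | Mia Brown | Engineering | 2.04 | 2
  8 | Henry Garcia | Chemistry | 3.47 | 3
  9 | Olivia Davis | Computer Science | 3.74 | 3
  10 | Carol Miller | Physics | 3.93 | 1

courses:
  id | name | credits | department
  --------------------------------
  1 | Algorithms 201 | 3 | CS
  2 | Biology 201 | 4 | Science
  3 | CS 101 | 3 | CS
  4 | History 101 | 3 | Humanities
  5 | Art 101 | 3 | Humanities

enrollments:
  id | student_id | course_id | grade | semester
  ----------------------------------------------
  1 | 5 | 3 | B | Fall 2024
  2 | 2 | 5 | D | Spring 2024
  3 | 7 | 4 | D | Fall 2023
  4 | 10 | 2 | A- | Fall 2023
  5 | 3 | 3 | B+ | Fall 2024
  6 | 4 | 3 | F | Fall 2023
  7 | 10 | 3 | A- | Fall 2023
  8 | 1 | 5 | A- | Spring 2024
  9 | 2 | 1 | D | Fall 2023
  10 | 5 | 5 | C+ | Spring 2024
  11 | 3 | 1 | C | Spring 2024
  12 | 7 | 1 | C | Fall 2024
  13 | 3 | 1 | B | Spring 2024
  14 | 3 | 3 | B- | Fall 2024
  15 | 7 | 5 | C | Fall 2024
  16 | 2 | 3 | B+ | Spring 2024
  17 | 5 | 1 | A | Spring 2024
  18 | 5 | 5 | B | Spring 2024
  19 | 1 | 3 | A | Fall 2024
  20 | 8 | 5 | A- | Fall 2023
SELECT AVG(year) FROM students

Execution result:
2.10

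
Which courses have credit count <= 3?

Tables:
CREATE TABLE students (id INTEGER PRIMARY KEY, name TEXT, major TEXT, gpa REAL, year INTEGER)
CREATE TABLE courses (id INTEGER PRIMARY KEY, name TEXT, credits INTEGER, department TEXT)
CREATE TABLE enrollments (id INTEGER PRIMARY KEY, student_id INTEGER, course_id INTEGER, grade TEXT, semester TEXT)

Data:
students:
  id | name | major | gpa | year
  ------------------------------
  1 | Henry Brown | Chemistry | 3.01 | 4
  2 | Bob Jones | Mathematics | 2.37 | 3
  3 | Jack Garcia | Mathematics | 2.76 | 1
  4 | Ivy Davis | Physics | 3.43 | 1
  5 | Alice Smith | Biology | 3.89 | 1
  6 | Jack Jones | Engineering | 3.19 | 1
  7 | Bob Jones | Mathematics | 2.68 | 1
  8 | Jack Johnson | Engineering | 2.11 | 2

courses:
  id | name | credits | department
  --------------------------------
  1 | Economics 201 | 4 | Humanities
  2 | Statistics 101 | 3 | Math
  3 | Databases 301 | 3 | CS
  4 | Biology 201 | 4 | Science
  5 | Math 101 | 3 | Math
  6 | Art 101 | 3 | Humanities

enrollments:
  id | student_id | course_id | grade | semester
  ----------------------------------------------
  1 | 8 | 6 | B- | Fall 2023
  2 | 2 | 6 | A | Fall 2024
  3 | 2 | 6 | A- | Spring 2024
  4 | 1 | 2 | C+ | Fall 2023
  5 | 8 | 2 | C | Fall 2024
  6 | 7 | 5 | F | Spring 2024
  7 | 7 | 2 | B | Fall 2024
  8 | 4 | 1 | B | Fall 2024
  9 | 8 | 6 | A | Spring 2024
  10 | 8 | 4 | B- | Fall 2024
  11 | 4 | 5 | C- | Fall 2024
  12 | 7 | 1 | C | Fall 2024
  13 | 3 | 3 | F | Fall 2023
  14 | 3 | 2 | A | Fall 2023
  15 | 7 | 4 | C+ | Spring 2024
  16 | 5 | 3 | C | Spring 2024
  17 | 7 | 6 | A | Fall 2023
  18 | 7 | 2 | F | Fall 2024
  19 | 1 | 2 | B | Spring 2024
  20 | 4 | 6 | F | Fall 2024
SELECT name, credits FROM courses WHERE credits <= 3

Execution result:
name | credits
Statistics 101 | 3
Databases 301 | 3
Math 101 | 3
Art 101 | 3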